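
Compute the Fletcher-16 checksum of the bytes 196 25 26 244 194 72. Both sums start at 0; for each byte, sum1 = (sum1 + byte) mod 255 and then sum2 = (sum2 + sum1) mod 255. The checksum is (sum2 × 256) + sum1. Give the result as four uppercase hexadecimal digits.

Running sums (mod 255):
  after byte 0 (196): sum1=196, sum2=196
  after byte 1 (25): sum1=221, sum2=162
  after byte 2 (26): sum1=247, sum2=154
  after byte 3 (244): sum1=236, sum2=135
  after byte 4 (194): sum1=175, sum2=55
  after byte 5 (72): sum1=247, sum2=47
Checksum = sum2·256 + sum1 = 47·256 + 247 = 12279 = 0x2FF7.

2FF7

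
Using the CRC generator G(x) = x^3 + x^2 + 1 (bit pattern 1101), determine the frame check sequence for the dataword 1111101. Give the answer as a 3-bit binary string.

Append 3 zeros: 1111101000. Divide by 1101 (XOR where the leading bit is 1):
  pos 0: 1111 XOR 1101 = 0010
  pos 2: 1010 XOR 1101 = 0111
  pos 3: 1111 XOR 1101 = 0010
  pos 5: 1000 XOR 1101 = 0101
  pos 6: 1010 XOR 1101 = 0111
Remainder (last 3 bits) = 111. This is the CRC / FCS.

111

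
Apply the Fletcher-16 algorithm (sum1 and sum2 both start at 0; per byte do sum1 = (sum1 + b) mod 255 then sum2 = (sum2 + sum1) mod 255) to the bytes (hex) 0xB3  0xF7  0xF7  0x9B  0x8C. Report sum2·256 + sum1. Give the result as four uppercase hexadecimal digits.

0ECB

Running sums (mod 255):
  after byte 0 (0xB3): sum1=179, sum2=179
  after byte 1 (0xF7): sum1=171, sum2=95
  after byte 2 (0xF7): sum1=163, sum2=3
  after byte 3 (0x9B): sum1=63, sum2=66
  after byte 4 (0x8C): sum1=203, sum2=14
Checksum = sum2·256 + sum1 = 14·256 + 203 = 3787 = 0x0ECB.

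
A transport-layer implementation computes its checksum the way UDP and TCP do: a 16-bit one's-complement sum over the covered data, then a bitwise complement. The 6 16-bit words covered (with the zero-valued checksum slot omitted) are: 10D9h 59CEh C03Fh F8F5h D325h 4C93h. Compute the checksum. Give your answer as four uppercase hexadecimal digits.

One's-complement addition (fold any carry out of bit 15 back into bit 0):
  0x10D9 + 0x59CE = 0x06AA7
  0x6AA7 + 0xC03F = 0x12AE6 → wrap carry → 0x2AE7
  0x2AE7 + 0xF8F5 = 0x123DC → wrap carry → 0x23DD
  0x23DD + 0xD325 = 0x0F702
  0xF702 + 0x4C93 = 0x14395 → wrap carry → 0x4396
One's-complement sum = 0x4396.
Checksum = ~0x4396 & 0xFFFF = 0xBC69.

BC69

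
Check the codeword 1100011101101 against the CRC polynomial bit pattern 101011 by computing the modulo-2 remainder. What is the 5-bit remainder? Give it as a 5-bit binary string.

Modulo-2 division of 1100011101101 by 101011:
  pos 0: 110001 XOR 101011 = 011010
  pos 1: 110101 XOR 101011 = 011110
  pos 2: 111101 XOR 101011 = 010110
  pos 3: 101100 XOR 101011 = 000111
  pos 6: 111110 XOR 101011 = 010101
  pos 7: 101011 XOR 101011 = 000000
Remainder = 00000 (zero — the frame passes the CRC check).

00000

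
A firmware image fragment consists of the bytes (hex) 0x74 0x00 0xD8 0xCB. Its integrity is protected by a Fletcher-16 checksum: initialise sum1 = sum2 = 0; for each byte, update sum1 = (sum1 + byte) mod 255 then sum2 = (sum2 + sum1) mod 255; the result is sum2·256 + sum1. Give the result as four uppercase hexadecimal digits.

Running sums (mod 255):
  after byte 0 (0x74): sum1=116, sum2=116
  after byte 1 (0x00): sum1=116, sum2=232
  after byte 2 (0xD8): sum1=77, sum2=54
  after byte 3 (0xCB): sum1=25, sum2=79
Checksum = sum2·256 + sum1 = 79·256 + 25 = 20249 = 0x4F19.

4F19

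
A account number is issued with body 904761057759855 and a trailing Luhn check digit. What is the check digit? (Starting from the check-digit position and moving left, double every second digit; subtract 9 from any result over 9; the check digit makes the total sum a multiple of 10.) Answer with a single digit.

Partial digits right→left: 5 5 8 9 5 7 7 5 0 1 6 7 4 0 9
Double every second digit counting from the check-digit position (so the 1st, 3rd, 5th, ... of the partial from the right).
  doubled (with −9 where >9): 1 7 1 5 0 3 8 9 → sum 34
  kept as-is: 5 9 7 5 1 7 0 → sum 34
Total = 34 + 34 = 68.
Check digit = (10 − (68 mod 10)) mod 10 = 2.

2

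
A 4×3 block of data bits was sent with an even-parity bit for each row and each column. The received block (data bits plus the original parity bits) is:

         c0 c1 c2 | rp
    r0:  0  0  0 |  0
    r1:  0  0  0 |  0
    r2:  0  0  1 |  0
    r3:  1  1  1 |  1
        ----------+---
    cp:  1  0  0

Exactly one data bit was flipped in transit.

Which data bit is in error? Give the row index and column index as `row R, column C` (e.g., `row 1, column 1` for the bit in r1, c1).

Recompute each row's even parity and compare to rp:
  r0: data parity 0, sent rp 0 → ok
  r1: data parity 0, sent rp 0 → ok
  r2: data parity 1, sent rp 0 → mismatch
  r3: data parity 1, sent rp 1 → ok
Recompute each column's even parity and compare to cp:
  c0: data parity 1, sent cp 1 → ok
  c1: data parity 1, sent cp 0 → mismatch
  c2: data parity 0, sent cp 0 → ok
Exactly one row (r2) and one column (c1) fail → the flipped bit is at their intersection.

row 2, column 1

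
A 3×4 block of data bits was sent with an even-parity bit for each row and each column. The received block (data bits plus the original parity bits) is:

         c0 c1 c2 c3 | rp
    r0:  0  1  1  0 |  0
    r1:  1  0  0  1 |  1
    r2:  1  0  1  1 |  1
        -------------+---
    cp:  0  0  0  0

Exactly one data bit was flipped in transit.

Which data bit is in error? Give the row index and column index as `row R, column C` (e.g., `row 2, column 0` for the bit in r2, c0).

row 1, column 1

Recompute each row's even parity and compare to rp:
  r0: data parity 0, sent rp 0 → ok
  r1: data parity 0, sent rp 1 → mismatch
  r2: data parity 1, sent rp 1 → ok
Recompute each column's even parity and compare to cp:
  c0: data parity 0, sent cp 0 → ok
  c1: data parity 1, sent cp 0 → mismatch
  c2: data parity 0, sent cp 0 → ok
  c3: data parity 0, sent cp 0 → ok
Exactly one row (r1) and one column (c1) fail → the flipped bit is at their intersection.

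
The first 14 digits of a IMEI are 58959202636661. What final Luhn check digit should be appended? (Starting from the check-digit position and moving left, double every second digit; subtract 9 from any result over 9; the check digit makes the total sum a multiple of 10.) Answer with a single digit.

Partial digits right→left: 1 6 6 6 3 6 2 0 2 9 5 9 8 5
Double every second digit counting from the check-digit position (so the 1st, 3rd, 5th, ... of the partial from the right).
  doubled (with −9 where >9): 2 3 6 4 4 1 7 → sum 27
  kept as-is: 6 6 6 0 9 9 5 → sum 41
Total = 27 + 41 = 68.
Check digit = (10 − (68 mod 10)) mod 10 = 2.

2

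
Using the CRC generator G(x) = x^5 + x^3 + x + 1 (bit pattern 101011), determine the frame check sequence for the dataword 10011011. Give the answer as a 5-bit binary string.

Append 5 zeros: 1001101100000. Divide by 101011 (XOR where the leading bit is 1):
  pos 0: 100110 XOR 101011 = 001101
  pos 2: 110111 XOR 101011 = 011100
  pos 3: 111000 XOR 101011 = 010011
  pos 4: 100110 XOR 101011 = 001101
  pos 6: 110100 XOR 101011 = 011111
  pos 7: 111110 XOR 101011 = 010101
Remainder (last 5 bits) = 10101. This is the CRC / FCS.

10101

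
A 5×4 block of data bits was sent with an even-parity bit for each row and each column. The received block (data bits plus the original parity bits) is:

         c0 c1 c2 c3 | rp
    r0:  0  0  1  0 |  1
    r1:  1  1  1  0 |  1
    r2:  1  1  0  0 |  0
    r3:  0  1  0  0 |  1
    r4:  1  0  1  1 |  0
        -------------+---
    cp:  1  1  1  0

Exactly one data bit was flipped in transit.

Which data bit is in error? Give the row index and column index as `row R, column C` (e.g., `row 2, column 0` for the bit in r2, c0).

Recompute each row's even parity and compare to rp:
  r0: data parity 1, sent rp 1 → ok
  r1: data parity 1, sent rp 1 → ok
  r2: data parity 0, sent rp 0 → ok
  r3: data parity 1, sent rp 1 → ok
  r4: data parity 1, sent rp 0 → mismatch
Recompute each column's even parity and compare to cp:
  c0: data parity 1, sent cp 1 → ok
  c1: data parity 1, sent cp 1 → ok
  c2: data parity 1, sent cp 1 → ok
  c3: data parity 1, sent cp 0 → mismatch
Exactly one row (r4) and one column (c3) fail → the flipped bit is at their intersection.

row 4, column 3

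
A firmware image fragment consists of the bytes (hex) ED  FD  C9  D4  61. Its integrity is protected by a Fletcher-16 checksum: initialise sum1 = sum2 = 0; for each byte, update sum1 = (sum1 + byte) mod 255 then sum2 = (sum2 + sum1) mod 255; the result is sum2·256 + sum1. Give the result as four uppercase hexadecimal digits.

Running sums (mod 255):
  after byte 0 (ED): sum1=237, sum2=237
  after byte 1 (FD): sum1=235, sum2=217
  after byte 2 (C9): sum1=181, sum2=143
  after byte 3 (D4): sum1=138, sum2=26
  after byte 4 (61): sum1=235, sum2=6
Checksum = sum2·256 + sum1 = 6·256 + 235 = 1771 = 0x06EB.

06EB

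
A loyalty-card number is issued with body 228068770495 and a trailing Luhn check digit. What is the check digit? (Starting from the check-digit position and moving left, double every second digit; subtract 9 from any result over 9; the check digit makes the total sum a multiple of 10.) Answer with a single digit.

3

Partial digits right→left: 5 9 4 0 7 7 8 6 0 8 2 2
Double every second digit counting from the check-digit position (so the 1st, 3rd, 5th, ... of the partial from the right).
  doubled (with −9 where >9): 1 8 5 7 0 4 → sum 25
  kept as-is: 9 0 7 6 8 2 → sum 32
Total = 25 + 32 = 57.
Check digit = (10 − (57 mod 10)) mod 10 = 3.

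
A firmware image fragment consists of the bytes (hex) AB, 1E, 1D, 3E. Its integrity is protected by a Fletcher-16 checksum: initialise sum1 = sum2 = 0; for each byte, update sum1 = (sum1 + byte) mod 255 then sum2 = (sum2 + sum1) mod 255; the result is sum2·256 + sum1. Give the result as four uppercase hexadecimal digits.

8125

Running sums (mod 255):
  after byte 0 (AB): sum1=171, sum2=171
  after byte 1 (1E): sum1=201, sum2=117
  after byte 2 (1D): sum1=230, sum2=92
  after byte 3 (3E): sum1=37, sum2=129
Checksum = sum2·256 + sum1 = 129·256 + 37 = 33061 = 0x8125.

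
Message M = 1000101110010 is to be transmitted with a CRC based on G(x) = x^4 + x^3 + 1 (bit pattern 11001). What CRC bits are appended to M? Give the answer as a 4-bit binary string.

1011

Append 4 zeros: 10001011100100000. Divide by 11001 (XOR where the leading bit is 1):
  pos 0: 10001 XOR 11001 = 01000
  pos 1: 10000 XOR 11001 = 01001
  pos 2: 10011 XOR 11001 = 01010
  pos 3: 10101 XOR 11001 = 01100
  pos 4: 11001 XOR 11001 = 00000
  pos 11: 10000 XOR 11001 = 01001
  pos 12: 10010 XOR 11001 = 01011
Remainder (last 4 bits) = 1011. This is the CRC / FCS.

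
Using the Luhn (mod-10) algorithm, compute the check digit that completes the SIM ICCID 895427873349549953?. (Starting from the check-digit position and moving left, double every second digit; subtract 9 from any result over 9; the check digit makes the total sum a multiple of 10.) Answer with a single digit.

6

Partial digits right→left: 3 5 9 9 4 5 9 4 3 3 7 8 7 2 4 5 9 8
Double every second digit counting from the check-digit position (so the 1st, 3rd, 5th, ... of the partial from the right).
  doubled (with −9 where >9): 6 9 8 9 6 5 5 8 9 → sum 65
  kept as-is: 5 9 5 4 3 8 2 5 8 → sum 49
Total = 65 + 49 = 114.
Check digit = (10 − (114 mod 10)) mod 10 = 6.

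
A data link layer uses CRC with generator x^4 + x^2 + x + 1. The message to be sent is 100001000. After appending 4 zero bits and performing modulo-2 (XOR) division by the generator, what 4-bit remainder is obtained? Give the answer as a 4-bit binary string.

Append 4 zeros: 1000010000000. Divide by 10111 (XOR where the leading bit is 1):
  pos 0: 10000 XOR 10111 = 00111
  pos 2: 11110 XOR 10111 = 01001
  pos 3: 10010 XOR 10111 = 00101
  pos 5: 10100 XOR 10111 = 00011
  pos 8: 11000 XOR 10111 = 01111
Remainder (last 4 bits) = 1111. This is the CRC / FCS.

1111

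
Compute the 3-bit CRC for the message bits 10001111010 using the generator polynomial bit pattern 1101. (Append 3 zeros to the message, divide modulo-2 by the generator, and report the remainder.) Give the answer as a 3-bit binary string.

000

Append 3 zeros: 10001111010000. Divide by 1101 (XOR where the leading bit is 1):
  pos 0: 1000 XOR 1101 = 0101
  pos 1: 1011 XOR 1101 = 0110
  pos 2: 1101 XOR 1101 = 0000
  pos 6: 1101 XOR 1101 = 0000
Remainder (last 3 bits) = 000. This is the CRC / FCS.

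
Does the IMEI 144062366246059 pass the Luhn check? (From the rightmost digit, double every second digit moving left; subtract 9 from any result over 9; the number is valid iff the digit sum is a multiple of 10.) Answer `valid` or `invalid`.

From the right, keep odd positions and double even positions (subtract 9 from any doubled value over 9):
  doubled (positions 2,4,...): 1 3 4 3 4 0 8 → sum 23
  kept (positions 1,3,...): 9 0 4 6 3 6 4 1 → sum 33
Total = 56.
56 mod 10 = 6, so the number is invalid.

invalid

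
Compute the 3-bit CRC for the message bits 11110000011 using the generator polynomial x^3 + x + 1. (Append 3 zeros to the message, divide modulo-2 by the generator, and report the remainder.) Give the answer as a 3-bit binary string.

010

Append 3 zeros: 11110000011000. Divide by 1011 (XOR where the leading bit is 1):
  pos 0: 1111 XOR 1011 = 0100
  pos 1: 1000 XOR 1011 = 0011
  pos 3: 1100 XOR 1011 = 0111
  pos 4: 1110 XOR 1011 = 0101
  pos 5: 1010 XOR 1011 = 0001
  pos 8: 1110 XOR 1011 = 0101
  pos 9: 1010 XOR 1011 = 0001
Remainder (last 3 bits) = 010. This is the CRC / FCS.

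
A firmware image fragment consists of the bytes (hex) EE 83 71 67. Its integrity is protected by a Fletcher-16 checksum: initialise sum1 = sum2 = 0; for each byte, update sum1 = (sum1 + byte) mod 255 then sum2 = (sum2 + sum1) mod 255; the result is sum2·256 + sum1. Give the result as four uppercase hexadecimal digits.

Running sums (mod 255):
  after byte 0 (EE): sum1=238, sum2=238
  after byte 1 (83): sum1=114, sum2=97
  after byte 2 (71): sum1=227, sum2=69
  after byte 3 (67): sum1=75, sum2=144
Checksum = sum2·256 + sum1 = 144·256 + 75 = 36939 = 0x904B.

904B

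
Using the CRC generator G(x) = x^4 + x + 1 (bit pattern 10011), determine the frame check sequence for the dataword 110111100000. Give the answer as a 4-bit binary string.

0100

Append 4 zeros: 1101111000000000. Divide by 10011 (XOR where the leading bit is 1):
  pos 0: 11011 XOR 10011 = 01000
  pos 1: 10001 XOR 10011 = 00010
  pos 4: 10100 XOR 10011 = 00111
  pos 6: 11100 XOR 10011 = 01111
  pos 7: 11110 XOR 10011 = 01101
  pos 8: 11010 XOR 10011 = 01001
  pos 9: 10010 XOR 10011 = 00001
Remainder (last 4 bits) = 0100. This is the CRC / FCS.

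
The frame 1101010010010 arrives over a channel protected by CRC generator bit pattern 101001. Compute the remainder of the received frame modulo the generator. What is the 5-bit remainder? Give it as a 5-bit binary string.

Modulo-2 division of 1101010010010 by 101001:
  pos 0: 110101 XOR 101001 = 011100
  pos 1: 111000 XOR 101001 = 010001
  pos 2: 100010 XOR 101001 = 001011
  pos 4: 101110 XOR 101001 = 000111
  pos 7: 111010 XOR 101001 = 010011
Remainder = 10011 (nonzero — an error is detected).

10011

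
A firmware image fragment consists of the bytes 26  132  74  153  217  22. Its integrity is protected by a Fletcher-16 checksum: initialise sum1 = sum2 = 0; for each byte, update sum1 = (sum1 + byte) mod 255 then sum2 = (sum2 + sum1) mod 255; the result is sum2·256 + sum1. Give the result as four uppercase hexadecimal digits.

Running sums (mod 255):
  after byte 0 (26): sum1=26, sum2=26
  after byte 1 (132): sum1=158, sum2=184
  after byte 2 (74): sum1=232, sum2=161
  after byte 3 (153): sum1=130, sum2=36
  after byte 4 (217): sum1=92, sum2=128
  after byte 5 (22): sum1=114, sum2=242
Checksum = sum2·256 + sum1 = 242·256 + 114 = 62066 = 0xF272.

F272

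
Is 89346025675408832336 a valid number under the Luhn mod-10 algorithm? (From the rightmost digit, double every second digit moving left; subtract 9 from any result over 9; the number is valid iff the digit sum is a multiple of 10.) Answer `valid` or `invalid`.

From the right, keep odd positions and double even positions (subtract 9 from any doubled value over 9):
  doubled (positions 2,4,...): 6 4 7 0 1 3 4 3 6 7 → sum 41
  kept (positions 1,3,...): 6 3 3 8 4 7 5 0 4 9 → sum 49
Total = 90.
90 mod 10 = 0, so the number is valid.

valid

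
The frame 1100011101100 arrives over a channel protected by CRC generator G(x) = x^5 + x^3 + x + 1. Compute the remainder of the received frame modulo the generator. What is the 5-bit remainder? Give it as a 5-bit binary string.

Modulo-2 division of 1100011101100 by 101011:
  pos 0: 110001 XOR 101011 = 011010
  pos 1: 110101 XOR 101011 = 011110
  pos 2: 111101 XOR 101011 = 010110
  pos 3: 101100 XOR 101011 = 000111
  pos 6: 111110 XOR 101011 = 010101
  pos 7: 101010 XOR 101011 = 000001
Remainder = 00001 (nonzero — an error is detected).

00001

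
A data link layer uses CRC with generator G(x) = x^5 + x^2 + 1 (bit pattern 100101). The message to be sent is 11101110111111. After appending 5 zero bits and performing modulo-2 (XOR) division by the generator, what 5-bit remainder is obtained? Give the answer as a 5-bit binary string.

Append 5 zeros: 1110111011111100000. Divide by 100101 (XOR where the leading bit is 1):
  pos 0: 111011 XOR 100101 = 011110
  pos 1: 111101 XOR 100101 = 011000
  pos 2: 110000 XOR 100101 = 010101
  pos 3: 101011 XOR 100101 = 001110
  pos 5: 111011 XOR 100101 = 011110
  pos 6: 111101 XOR 100101 = 011000
  pos 7: 110001 XOR 100101 = 010100
  pos 8: 101001 XOR 100101 = 001100
  pos 10: 110000 XOR 100101 = 010101
  pos 11: 101010 XOR 100101 = 001111
  pos 13: 111100 XOR 100101 = 011001
Remainder (last 5 bits) = 11001. This is the CRC / FCS.

11001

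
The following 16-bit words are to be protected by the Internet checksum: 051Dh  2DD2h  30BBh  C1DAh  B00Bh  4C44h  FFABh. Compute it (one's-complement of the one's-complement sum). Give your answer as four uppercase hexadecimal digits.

One's-complement addition (fold any carry out of bit 15 back into bit 0):
  0x051D + 0x2DD2 = 0x032EF
  0x32EF + 0x30BB = 0x063AA
  0x63AA + 0xC1DA = 0x12584 → wrap carry → 0x2585
  0x2585 + 0xB00B = 0x0D590
  0xD590 + 0x4C44 = 0x121D4 → wrap carry → 0x21D5
  0x21D5 + 0xFFAB = 0x12180 → wrap carry → 0x2181
One's-complement sum = 0x2181.
Checksum = ~0x2181 & 0xFFFF = 0xDE7E.

DE7E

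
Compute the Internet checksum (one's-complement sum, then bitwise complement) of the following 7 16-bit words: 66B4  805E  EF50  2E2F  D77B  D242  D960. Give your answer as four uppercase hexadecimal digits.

One's-complement addition (fold any carry out of bit 15 back into bit 0):
  0x66B4 + 0x805E = 0x0E712
  0xE712 + 0xEF50 = 0x1D662 → wrap carry → 0xD663
  0xD663 + 0x2E2F = 0x10492 → wrap carry → 0x0493
  0x0493 + 0xD77B = 0x0DC0E
  0xDC0E + 0xD242 = 0x1AE50 → wrap carry → 0xAE51
  0xAE51 + 0xD960 = 0x187B1 → wrap carry → 0x87B2
One's-complement sum = 0x87B2.
Checksum = ~0x87B2 & 0xFFFF = 0x784D.

784D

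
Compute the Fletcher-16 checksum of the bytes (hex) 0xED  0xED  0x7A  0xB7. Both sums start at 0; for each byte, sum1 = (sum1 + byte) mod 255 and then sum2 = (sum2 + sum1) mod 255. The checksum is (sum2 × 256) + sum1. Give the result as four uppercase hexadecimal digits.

2E0E

Running sums (mod 255):
  after byte 0 (0xED): sum1=237, sum2=237
  after byte 1 (0xED): sum1=219, sum2=201
  after byte 2 (0x7A): sum1=86, sum2=32
  after byte 3 (0xB7): sum1=14, sum2=46
Checksum = sum2·256 + sum1 = 46·256 + 14 = 11790 = 0x2E0E.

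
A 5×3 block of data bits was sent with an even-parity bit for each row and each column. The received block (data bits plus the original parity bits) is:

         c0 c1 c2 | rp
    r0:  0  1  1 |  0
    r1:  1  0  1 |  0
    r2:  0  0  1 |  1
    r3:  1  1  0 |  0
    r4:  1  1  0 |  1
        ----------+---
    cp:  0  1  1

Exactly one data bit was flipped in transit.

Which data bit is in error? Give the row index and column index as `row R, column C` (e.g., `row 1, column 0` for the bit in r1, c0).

row 4, column 0

Recompute each row's even parity and compare to rp:
  r0: data parity 0, sent rp 0 → ok
  r1: data parity 0, sent rp 0 → ok
  r2: data parity 1, sent rp 1 → ok
  r3: data parity 0, sent rp 0 → ok
  r4: data parity 0, sent rp 1 → mismatch
Recompute each column's even parity and compare to cp:
  c0: data parity 1, sent cp 0 → mismatch
  c1: data parity 1, sent cp 1 → ok
  c2: data parity 1, sent cp 1 → ok
Exactly one row (r4) and one column (c0) fail → the flipped bit is at their intersection.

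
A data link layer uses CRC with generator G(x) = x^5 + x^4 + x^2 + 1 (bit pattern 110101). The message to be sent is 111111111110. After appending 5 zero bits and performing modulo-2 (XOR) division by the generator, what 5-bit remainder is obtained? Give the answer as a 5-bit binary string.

11010

Append 5 zeros: 11111111111000000. Divide by 110101 (XOR where the leading bit is 1):
  pos 0: 111111 XOR 110101 = 001010
  pos 2: 101011 XOR 110101 = 011110
  pos 3: 111101 XOR 110101 = 001000
  pos 5: 100011 XOR 110101 = 010110
  pos 6: 101100 XOR 110101 = 011001
  pos 7: 110010 XOR 110101 = 000111
  pos 10: 111000 XOR 110101 = 001101
Remainder (last 5 bits) = 11010. This is the CRC / FCS.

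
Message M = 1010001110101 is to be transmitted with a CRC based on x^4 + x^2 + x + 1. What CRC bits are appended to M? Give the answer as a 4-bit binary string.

0111

Append 4 zeros: 10100011101010000. Divide by 10111 (XOR where the leading bit is 1):
  pos 0: 10100 XOR 10111 = 00011
  pos 3: 11011 XOR 10111 = 01100
  pos 4: 11001 XOR 10111 = 01110
  pos 5: 11100 XOR 10111 = 01011
  pos 6: 10111 XOR 10111 = 00000
  pos 12: 10000 XOR 10111 = 00111
Remainder (last 4 bits) = 0111. This is the CRC / FCS.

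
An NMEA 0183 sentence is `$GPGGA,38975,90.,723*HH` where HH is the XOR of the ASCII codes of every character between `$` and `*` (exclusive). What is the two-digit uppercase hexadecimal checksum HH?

5B

XOR the ASCII codes of the payload characters:
  'G' = 0x47 → acc = 0x47
  'P' = 0x50 → acc = 0x17
  'G' = 0x47 → acc = 0x50
  'G' = 0x47 → acc = 0x17
  'A' = 0x41 → acc = 0x56
  ',' = 0x2C → acc = 0x7A
  '3' = 0x33 → acc = 0x49
  '8' = 0x38 → acc = 0x71
  '9' = 0x39 → acc = 0x48
  '7' = 0x37 → acc = 0x7F
  '5' = 0x35 → acc = 0x4A
  ',' = 0x2C → acc = 0x66
  '9' = 0x39 → acc = 0x5F
  '0' = 0x30 → acc = 0x6F
  '.' = 0x2E → acc = 0x41
  ',' = 0x2C → acc = 0x6D
  '7' = 0x37 → acc = 0x5A
  '2' = 0x32 → acc = 0x68
  '3' = 0x33 → acc = 0x5B
Checksum = 0x5B.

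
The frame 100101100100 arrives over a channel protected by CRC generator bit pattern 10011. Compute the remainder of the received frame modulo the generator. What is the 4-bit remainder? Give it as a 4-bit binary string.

0101

Modulo-2 division of 100101100100 by 10011:
  pos 0: 10010 XOR 10011 = 00001
  pos 4: 11100 XOR 10011 = 01111
  pos 5: 11111 XOR 10011 = 01100
  pos 6: 11000 XOR 10011 = 01011
  pos 7: 10110 XOR 10011 = 00101
Remainder = 0101 (nonzero — an error is detected).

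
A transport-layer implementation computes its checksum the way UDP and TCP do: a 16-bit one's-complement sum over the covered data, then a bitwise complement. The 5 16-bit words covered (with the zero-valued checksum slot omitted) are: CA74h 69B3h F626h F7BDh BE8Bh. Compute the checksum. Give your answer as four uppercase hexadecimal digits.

1F67

One's-complement addition (fold any carry out of bit 15 back into bit 0):
  0xCA74 + 0x69B3 = 0x13427 → wrap carry → 0x3428
  0x3428 + 0xF626 = 0x12A4E → wrap carry → 0x2A4F
  0x2A4F + 0xF7BD = 0x1220C → wrap carry → 0x220D
  0x220D + 0xBE8B = 0x0E098
One's-complement sum = 0xE098.
Checksum = ~0xE098 & 0xFFFF = 0x1F67.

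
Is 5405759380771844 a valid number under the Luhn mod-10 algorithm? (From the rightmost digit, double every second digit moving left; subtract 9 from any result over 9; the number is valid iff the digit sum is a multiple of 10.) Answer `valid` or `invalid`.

From the right, keep odd positions and double even positions (subtract 9 from any doubled value over 9):
  doubled (positions 2,4,...): 8 2 5 7 9 5 0 1 → sum 37
  kept (positions 1,3,...): 4 8 7 0 3 5 5 4 → sum 36
Total = 73.
73 mod 10 = 3, so the number is invalid.

invalid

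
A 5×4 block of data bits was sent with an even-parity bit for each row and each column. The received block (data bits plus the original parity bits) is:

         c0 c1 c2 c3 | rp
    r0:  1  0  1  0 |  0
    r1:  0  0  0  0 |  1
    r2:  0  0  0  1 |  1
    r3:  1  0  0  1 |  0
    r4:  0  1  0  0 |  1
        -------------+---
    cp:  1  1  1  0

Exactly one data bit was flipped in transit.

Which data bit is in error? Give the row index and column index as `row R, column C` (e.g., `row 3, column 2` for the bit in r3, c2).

row 1, column 0

Recompute each row's even parity and compare to rp:
  r0: data parity 0, sent rp 0 → ok
  r1: data parity 0, sent rp 1 → mismatch
  r2: data parity 1, sent rp 1 → ok
  r3: data parity 0, sent rp 0 → ok
  r4: data parity 1, sent rp 1 → ok
Recompute each column's even parity and compare to cp:
  c0: data parity 0, sent cp 1 → mismatch
  c1: data parity 1, sent cp 1 → ok
  c2: data parity 1, sent cp 1 → ok
  c3: data parity 0, sent cp 0 → ok
Exactly one row (r1) and one column (c0) fail → the flipped bit is at their intersection.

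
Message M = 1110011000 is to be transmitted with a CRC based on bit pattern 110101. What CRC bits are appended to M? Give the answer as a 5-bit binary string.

Append 5 zeros: 111001100000000. Divide by 110101 (XOR where the leading bit is 1):
  pos 0: 111001 XOR 110101 = 001100
  pos 2: 110010 XOR 110101 = 000111
  pos 5: 111000 XOR 110101 = 001101
  pos 7: 110100 XOR 110101 = 000001
Remainder (last 5 bits) = 00100. This is the CRC / FCS.

00100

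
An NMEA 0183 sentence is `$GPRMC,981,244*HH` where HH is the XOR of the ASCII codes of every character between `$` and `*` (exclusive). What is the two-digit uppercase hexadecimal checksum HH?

XOR the ASCII codes of the payload characters:
  'G' = 0x47 → acc = 0x47
  'P' = 0x50 → acc = 0x17
  'R' = 0x52 → acc = 0x45
  'M' = 0x4D → acc = 0x08
  'C' = 0x43 → acc = 0x4B
  ',' = 0x2C → acc = 0x67
  '9' = 0x39 → acc = 0x5E
  '8' = 0x38 → acc = 0x66
  '1' = 0x31 → acc = 0x57
  ',' = 0x2C → acc = 0x7B
  '2' = 0x32 → acc = 0x49
  '4' = 0x34 → acc = 0x7D
  '4' = 0x34 → acc = 0x49
Checksum = 0x49.

49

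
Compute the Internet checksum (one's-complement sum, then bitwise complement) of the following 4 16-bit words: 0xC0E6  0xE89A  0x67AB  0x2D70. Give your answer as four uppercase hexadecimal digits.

One's-complement addition (fold any carry out of bit 15 back into bit 0):
  0xC0E6 + 0xE89A = 0x1A980 → wrap carry → 0xA981
  0xA981 + 0x67AB = 0x1112C → wrap carry → 0x112D
  0x112D + 0x2D70 = 0x03E9D
One's-complement sum = 0x3E9D.
Checksum = ~0x3E9D & 0xFFFF = 0xC162.

C162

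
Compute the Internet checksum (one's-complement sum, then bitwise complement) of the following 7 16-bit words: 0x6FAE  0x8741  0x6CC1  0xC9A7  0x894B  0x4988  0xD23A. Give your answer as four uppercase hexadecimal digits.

One's-complement addition (fold any carry out of bit 15 back into bit 0):
  0x6FAE + 0x8741 = 0x0F6EF
  0xF6EF + 0x6CC1 = 0x163B0 → wrap carry → 0x63B1
  0x63B1 + 0xC9A7 = 0x12D58 → wrap carry → 0x2D59
  0x2D59 + 0x894B = 0x0B6A4
  0xB6A4 + 0x4988 = 0x1002C → wrap carry → 0x002D
  0x002D + 0xD23A = 0x0D267
One's-complement sum = 0xD267.
Checksum = ~0xD267 & 0xFFFF = 0x2D98.

2D98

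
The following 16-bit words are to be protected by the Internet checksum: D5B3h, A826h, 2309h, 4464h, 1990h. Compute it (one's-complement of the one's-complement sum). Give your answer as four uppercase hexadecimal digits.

One's-complement addition (fold any carry out of bit 15 back into bit 0):
  0xD5B3 + 0xA826 = 0x17DD9 → wrap carry → 0x7DDA
  0x7DDA + 0x2309 = 0x0A0E3
  0xA0E3 + 0x4464 = 0x0E547
  0xE547 + 0x1990 = 0x0FED7
One's-complement sum = 0xFED7.
Checksum = ~0xFED7 & 0xFFFF = 0x0128.

0128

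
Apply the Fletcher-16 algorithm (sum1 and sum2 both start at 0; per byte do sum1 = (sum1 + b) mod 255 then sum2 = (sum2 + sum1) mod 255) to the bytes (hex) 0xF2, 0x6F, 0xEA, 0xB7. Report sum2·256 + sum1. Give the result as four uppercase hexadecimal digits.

Running sums (mod 255):
  after byte 0 (0xF2): sum1=242, sum2=242
  after byte 1 (0x6F): sum1=98, sum2=85
  after byte 2 (0xEA): sum1=77, sum2=162
  after byte 3 (0xB7): sum1=5, sum2=167
Checksum = sum2·256 + sum1 = 167·256 + 5 = 42757 = 0xA705.

A705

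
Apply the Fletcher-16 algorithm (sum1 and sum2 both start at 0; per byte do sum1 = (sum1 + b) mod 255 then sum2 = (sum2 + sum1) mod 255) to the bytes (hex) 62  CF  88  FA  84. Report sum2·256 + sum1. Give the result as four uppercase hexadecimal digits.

3F3A

Running sums (mod 255):
  after byte 0 (62): sum1=98, sum2=98
  after byte 1 (CF): sum1=50, sum2=148
  after byte 2 (88): sum1=186, sum2=79
  after byte 3 (FA): sum1=181, sum2=5
  after byte 4 (84): sum1=58, sum2=63
Checksum = sum2·256 + sum1 = 63·256 + 58 = 16186 = 0x3F3A.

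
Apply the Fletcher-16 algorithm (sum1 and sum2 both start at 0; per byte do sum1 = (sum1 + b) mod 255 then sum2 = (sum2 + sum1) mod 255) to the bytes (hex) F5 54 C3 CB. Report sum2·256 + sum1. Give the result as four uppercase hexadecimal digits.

Running sums (mod 255):
  after byte 0 (F5): sum1=245, sum2=245
  after byte 1 (54): sum1=74, sum2=64
  after byte 2 (C3): sum1=14, sum2=78
  after byte 3 (CB): sum1=217, sum2=40
Checksum = sum2·256 + sum1 = 40·256 + 217 = 10457 = 0x28D9.

28D9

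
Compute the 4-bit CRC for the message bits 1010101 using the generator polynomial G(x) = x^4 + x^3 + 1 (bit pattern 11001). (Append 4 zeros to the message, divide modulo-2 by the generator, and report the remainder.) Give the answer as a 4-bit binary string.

0010

Append 4 zeros: 10101010000. Divide by 11001 (XOR where the leading bit is 1):
  pos 0: 10101 XOR 11001 = 01100
  pos 1: 11000 XOR 11001 = 00001
  pos 5: 11000 XOR 11001 = 00001
Remainder (last 4 bits) = 0010. This is the CRC / FCS.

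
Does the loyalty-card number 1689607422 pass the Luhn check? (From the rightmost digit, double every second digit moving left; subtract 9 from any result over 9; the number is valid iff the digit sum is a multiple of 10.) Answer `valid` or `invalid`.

invalid

From the right, keep odd positions and double even positions (subtract 9 from any doubled value over 9):
  doubled (positions 2,4,...): 4 5 3 7 2 → sum 21
  kept (positions 1,3,...): 2 4 0 9 6 → sum 21
Total = 42.
42 mod 10 = 2, so the number is invalid.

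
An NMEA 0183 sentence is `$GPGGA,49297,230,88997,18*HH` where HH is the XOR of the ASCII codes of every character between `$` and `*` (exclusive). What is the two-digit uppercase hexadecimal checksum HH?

XOR the ASCII codes of the payload characters:
  'G' = 0x47 → acc = 0x47
  'P' = 0x50 → acc = 0x17
  'G' = 0x47 → acc = 0x50
  'G' = 0x47 → acc = 0x17
  'A' = 0x41 → acc = 0x56
  ',' = 0x2C → acc = 0x7A
  '4' = 0x34 → acc = 0x4E
  '9' = 0x39 → acc = 0x77
  '2' = 0x32 → acc = 0x45
  '9' = 0x39 → acc = 0x7C
  '7' = 0x37 → acc = 0x4B
  ',' = 0x2C → acc = 0x67
  '2' = 0x32 → acc = 0x55
  '3' = 0x33 → acc = 0x66
  '0' = 0x30 → acc = 0x56
  ',' = 0x2C → acc = 0x7A
  '8' = 0x38 → acc = 0x42
  '8' = 0x38 → acc = 0x7A
  '9' = 0x39 → acc = 0x43
  '9' = 0x39 → acc = 0x7A
  '7' = 0x37 → acc = 0x4D
  ',' = 0x2C → acc = 0x61
  '1' = 0x31 → acc = 0x50
  '8' = 0x38 → acc = 0x68
Checksum = 0x68.

68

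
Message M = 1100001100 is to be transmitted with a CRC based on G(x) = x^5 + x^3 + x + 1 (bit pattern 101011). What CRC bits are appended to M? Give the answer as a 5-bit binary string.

Append 5 zeros: 110000110000000. Divide by 101011 (XOR where the leading bit is 1):
  pos 0: 110000 XOR 101011 = 011011
  pos 1: 110111 XOR 101011 = 011100
  pos 2: 111001 XOR 101011 = 010010
  pos 3: 100100 XOR 101011 = 001111
  pos 5: 111100 XOR 101011 = 010111
  pos 6: 101110 XOR 101011 = 000101
  pos 9: 101000 XOR 101011 = 000011
Remainder (last 5 bits) = 00011. This is the CRC / FCS.

00011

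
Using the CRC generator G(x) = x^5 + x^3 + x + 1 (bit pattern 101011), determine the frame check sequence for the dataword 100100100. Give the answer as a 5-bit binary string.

Append 5 zeros: 10010010000000. Divide by 101011 (XOR where the leading bit is 1):
  pos 0: 100100 XOR 101011 = 001111
  pos 2: 111110 XOR 101011 = 010101
  pos 3: 101010 XOR 101011 = 000001
  pos 8: 100000 XOR 101011 = 001011
Remainder (last 5 bits) = 01011. This is the CRC / FCS.

01011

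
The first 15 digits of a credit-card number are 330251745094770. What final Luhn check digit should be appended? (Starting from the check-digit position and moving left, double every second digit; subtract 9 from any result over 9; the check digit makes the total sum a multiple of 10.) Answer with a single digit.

2

Partial digits right→left: 0 7 7 4 9 0 5 4 7 1 5 2 0 3 3
Double every second digit counting from the check-digit position (so the 1st, 3rd, 5th, ... of the partial from the right).
  doubled (with −9 where >9): 0 5 9 1 5 1 0 6 → sum 27
  kept as-is: 7 4 0 4 1 2 3 → sum 21
Total = 27 + 21 = 48.
Check digit = (10 − (48 mod 10)) mod 10 = 2.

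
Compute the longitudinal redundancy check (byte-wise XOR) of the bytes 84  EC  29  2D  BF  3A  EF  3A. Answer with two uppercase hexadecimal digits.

3C

XOR the bytes together:
  start with 0x84
  0x84 ⊕ 0xEC = 0x68
  0x68 ⊕ 0x29 = 0x41
  0x41 ⊕ 0x2D = 0x6C
  0x6C ⊕ 0xBF = 0xD3
  0xD3 ⊕ 0x3A = 0xE9
  0xE9 ⊕ 0xEF = 0x06
  0x06 ⊕ 0x3A = 0x3C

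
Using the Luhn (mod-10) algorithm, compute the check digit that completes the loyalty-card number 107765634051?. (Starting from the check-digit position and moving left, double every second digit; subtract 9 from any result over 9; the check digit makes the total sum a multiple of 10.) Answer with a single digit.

Partial digits right→left: 1 5 0 4 3 6 5 6 7 7 0 1
Double every second digit counting from the check-digit position (so the 1st, 3rd, 5th, ... of the partial from the right).
  doubled (with −9 where >9): 2 0 6 1 5 0 → sum 14
  kept as-is: 5 4 6 6 7 1 → sum 29
Total = 14 + 29 = 43.
Check digit = (10 − (43 mod 10)) mod 10 = 7.

7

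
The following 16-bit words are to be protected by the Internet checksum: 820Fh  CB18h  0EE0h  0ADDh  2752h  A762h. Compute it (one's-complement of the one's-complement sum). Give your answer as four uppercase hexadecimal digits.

One's-complement addition (fold any carry out of bit 15 back into bit 0):
  0x820F + 0xCB18 = 0x14D27 → wrap carry → 0x4D28
  0x4D28 + 0x0EE0 = 0x05C08
  0x5C08 + 0x0ADD = 0x066E5
  0x66E5 + 0x2752 = 0x08E37
  0x8E37 + 0xA762 = 0x13599 → wrap carry → 0x359A
One's-complement sum = 0x359A.
Checksum = ~0x359A & 0xFFFF = 0xCA65.

CA65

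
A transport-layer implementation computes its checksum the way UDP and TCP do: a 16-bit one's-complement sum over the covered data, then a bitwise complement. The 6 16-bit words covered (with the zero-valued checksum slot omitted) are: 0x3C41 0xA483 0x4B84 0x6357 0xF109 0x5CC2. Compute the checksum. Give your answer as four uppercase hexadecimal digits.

2293

One's-complement addition (fold any carry out of bit 15 back into bit 0):
  0x3C41 + 0xA483 = 0x0E0C4
  0xE0C4 + 0x4B84 = 0x12C48 → wrap carry → 0x2C49
  0x2C49 + 0x6357 = 0x08FA0
  0x8FA0 + 0xF109 = 0x180A9 → wrap carry → 0x80AA
  0x80AA + 0x5CC2 = 0x0DD6C
One's-complement sum = 0xDD6C.
Checksum = ~0xDD6C & 0xFFFF = 0x2293.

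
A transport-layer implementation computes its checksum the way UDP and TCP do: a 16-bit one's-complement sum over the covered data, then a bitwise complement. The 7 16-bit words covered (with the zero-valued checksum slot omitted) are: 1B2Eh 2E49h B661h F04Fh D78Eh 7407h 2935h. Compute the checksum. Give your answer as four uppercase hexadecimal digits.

9B0B

One's-complement addition (fold any carry out of bit 15 back into bit 0):
  0x1B2E + 0x2E49 = 0x04977
  0x4977 + 0xB661 = 0x0FFD8
  0xFFD8 + 0xF04F = 0x1F027 → wrap carry → 0xF028
  0xF028 + 0xD78E = 0x1C7B6 → wrap carry → 0xC7B7
  0xC7B7 + 0x7407 = 0x13BBE → wrap carry → 0x3BBF
  0x3BBF + 0x2935 = 0x064F4
One's-complement sum = 0x64F4.
Checksum = ~0x64F4 & 0xFFFF = 0x9B0B.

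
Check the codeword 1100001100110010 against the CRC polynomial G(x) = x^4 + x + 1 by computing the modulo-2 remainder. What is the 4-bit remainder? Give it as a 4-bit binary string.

0000

Modulo-2 division of 1100001100110010 by 10011:
  pos 0: 11000 XOR 10011 = 01011
  pos 1: 10110 XOR 10011 = 00101
  pos 3: 10111 XOR 10011 = 00100
  pos 5: 10000 XOR 10011 = 00011
  pos 8: 11110 XOR 10011 = 01101
  pos 9: 11010 XOR 10011 = 01001
  pos 10: 10011 XOR 10011 = 00000
Remainder = 0000 (zero — the frame passes the CRC check).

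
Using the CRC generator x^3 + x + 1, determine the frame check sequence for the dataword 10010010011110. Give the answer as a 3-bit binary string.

Append 3 zeros: 10010010011110000. Divide by 1011 (XOR where the leading bit is 1):
  pos 0: 1001 XOR 1011 = 0010
  pos 2: 1000 XOR 1011 = 0011
  pos 4: 1110 XOR 1011 = 0101
  pos 5: 1010 XOR 1011 = 0001
  pos 8: 1111 XOR 1011 = 0100
  pos 9: 1001 XOR 1011 = 0010
  pos 11: 1000 XOR 1011 = 0011
  pos 13: 1100 XOR 1011 = 0111
Remainder (last 3 bits) = 111. This is the CRC / FCS.

111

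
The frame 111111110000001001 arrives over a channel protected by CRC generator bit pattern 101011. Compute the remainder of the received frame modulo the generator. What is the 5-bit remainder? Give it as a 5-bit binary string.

Modulo-2 division of 111111110000001001 by 101011:
  pos 0: 111111 XOR 101011 = 010100
  pos 1: 101001 XOR 101011 = 000010
  pos 5: 101000 XOR 101011 = 000011
  pos 9: 110001 XOR 101011 = 011010
  pos 10: 110100 XOR 101011 = 011111
  pos 11: 111110 XOR 101011 = 010101
  pos 12: 101011 XOR 101011 = 000000
Remainder = 00000 (zero — the frame passes the CRC check).

00000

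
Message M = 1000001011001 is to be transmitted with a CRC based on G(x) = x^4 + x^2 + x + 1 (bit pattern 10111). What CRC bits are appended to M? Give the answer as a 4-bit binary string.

Append 4 zeros: 10000010110010000. Divide by 10111 (XOR where the leading bit is 1):
  pos 0: 10000 XOR 10111 = 00111
  pos 2: 11101 XOR 10111 = 01010
  pos 3: 10100 XOR 10111 = 00011
  pos 6: 11110 XOR 10111 = 01001
  pos 7: 10010 XOR 10111 = 00101
  pos 9: 10110 XOR 10111 = 00001
Remainder (last 4 bits) = 1000. This is the CRC / FCS.

1000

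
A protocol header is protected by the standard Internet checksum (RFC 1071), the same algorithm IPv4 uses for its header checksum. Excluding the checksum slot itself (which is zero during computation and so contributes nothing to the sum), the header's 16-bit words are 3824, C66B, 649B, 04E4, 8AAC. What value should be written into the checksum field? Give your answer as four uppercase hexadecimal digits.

0D44

One's-complement addition (fold any carry out of bit 15 back into bit 0):
  0x3824 + 0xC66B = 0x0FE8F
  0xFE8F + 0x649B = 0x1632A → wrap carry → 0x632B
  0x632B + 0x04E4 = 0x0680F
  0x680F + 0x8AAC = 0x0F2BB
One's-complement sum = 0xF2BB.
Checksum = ~0xF2BB & 0xFFFF = 0x0D44.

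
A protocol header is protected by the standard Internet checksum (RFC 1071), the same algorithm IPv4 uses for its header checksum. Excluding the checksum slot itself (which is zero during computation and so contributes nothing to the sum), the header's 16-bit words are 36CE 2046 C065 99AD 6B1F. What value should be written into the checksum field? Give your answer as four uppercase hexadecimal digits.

E3B8

One's-complement addition (fold any carry out of bit 15 back into bit 0):
  0x36CE + 0x2046 = 0x05714
  0x5714 + 0xC065 = 0x11779 → wrap carry → 0x177A
  0x177A + 0x99AD = 0x0B127
  0xB127 + 0x6B1F = 0x11C46 → wrap carry → 0x1C47
One's-complement sum = 0x1C47.
Checksum = ~0x1C47 & 0xFFFF = 0xE3B8.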